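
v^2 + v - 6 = (v - 2)*(v + 3)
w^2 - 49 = (w - 7)*(w + 7)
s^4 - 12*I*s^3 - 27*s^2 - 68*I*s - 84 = (s - 7*I)*(s - 6*I)*(s - I)*(s + 2*I)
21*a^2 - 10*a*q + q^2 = (-7*a + q)*(-3*a + q)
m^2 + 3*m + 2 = (m + 1)*(m + 2)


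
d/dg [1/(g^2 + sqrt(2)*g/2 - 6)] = 2*(-4*g - sqrt(2))/(2*g^2 + sqrt(2)*g - 12)^2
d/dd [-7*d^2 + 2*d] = 2 - 14*d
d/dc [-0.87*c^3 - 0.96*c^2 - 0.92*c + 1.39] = -2.61*c^2 - 1.92*c - 0.92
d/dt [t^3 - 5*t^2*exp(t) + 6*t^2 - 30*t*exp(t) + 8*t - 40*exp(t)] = -5*t^2*exp(t) + 3*t^2 - 40*t*exp(t) + 12*t - 70*exp(t) + 8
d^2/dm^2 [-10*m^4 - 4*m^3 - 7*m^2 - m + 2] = -120*m^2 - 24*m - 14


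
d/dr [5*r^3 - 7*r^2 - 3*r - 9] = 15*r^2 - 14*r - 3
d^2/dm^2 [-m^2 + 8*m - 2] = -2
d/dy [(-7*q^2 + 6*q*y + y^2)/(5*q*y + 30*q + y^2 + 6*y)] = (2*(3*q + y)*(5*q*y + 30*q + y^2 + 6*y) - (5*q + 2*y + 6)*(-7*q^2 + 6*q*y + y^2))/(5*q*y + 30*q + y^2 + 6*y)^2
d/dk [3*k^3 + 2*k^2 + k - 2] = 9*k^2 + 4*k + 1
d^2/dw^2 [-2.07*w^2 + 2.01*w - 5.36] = -4.14000000000000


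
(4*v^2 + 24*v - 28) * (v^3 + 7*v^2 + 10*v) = 4*v^5 + 52*v^4 + 180*v^3 + 44*v^2 - 280*v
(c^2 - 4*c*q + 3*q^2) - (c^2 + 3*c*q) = -7*c*q + 3*q^2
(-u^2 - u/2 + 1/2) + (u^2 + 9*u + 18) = 17*u/2 + 37/2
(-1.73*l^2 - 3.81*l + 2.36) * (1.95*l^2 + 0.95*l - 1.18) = -3.3735*l^4 - 9.073*l^3 + 3.0239*l^2 + 6.7378*l - 2.7848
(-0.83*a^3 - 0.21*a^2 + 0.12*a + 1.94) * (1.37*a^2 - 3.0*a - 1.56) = -1.1371*a^5 + 2.2023*a^4 + 2.0892*a^3 + 2.6254*a^2 - 6.0072*a - 3.0264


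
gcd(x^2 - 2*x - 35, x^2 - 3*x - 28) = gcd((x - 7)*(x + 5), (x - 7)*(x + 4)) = x - 7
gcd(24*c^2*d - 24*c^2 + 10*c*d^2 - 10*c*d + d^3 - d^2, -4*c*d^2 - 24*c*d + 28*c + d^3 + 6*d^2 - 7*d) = d - 1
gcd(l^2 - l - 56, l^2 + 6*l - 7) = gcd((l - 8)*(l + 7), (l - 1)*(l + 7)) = l + 7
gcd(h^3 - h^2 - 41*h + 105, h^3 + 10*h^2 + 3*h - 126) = h^2 + 4*h - 21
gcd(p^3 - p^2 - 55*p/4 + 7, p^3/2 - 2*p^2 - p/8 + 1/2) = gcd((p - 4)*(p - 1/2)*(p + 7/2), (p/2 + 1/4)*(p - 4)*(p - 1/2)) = p^2 - 9*p/2 + 2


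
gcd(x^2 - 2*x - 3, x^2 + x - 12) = x - 3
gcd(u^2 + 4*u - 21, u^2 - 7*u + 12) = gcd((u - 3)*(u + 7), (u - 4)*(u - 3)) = u - 3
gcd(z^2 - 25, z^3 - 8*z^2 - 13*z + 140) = z - 5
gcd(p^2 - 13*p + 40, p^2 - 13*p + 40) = p^2 - 13*p + 40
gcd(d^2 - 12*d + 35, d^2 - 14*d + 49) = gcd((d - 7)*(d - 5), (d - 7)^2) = d - 7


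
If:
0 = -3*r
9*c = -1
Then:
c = -1/9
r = 0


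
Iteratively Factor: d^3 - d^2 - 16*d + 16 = (d - 1)*(d^2 - 16) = (d - 4)*(d - 1)*(d + 4)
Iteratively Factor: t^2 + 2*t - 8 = (t + 4)*(t - 2)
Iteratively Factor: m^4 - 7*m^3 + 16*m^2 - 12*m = (m - 2)*(m^3 - 5*m^2 + 6*m) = (m - 2)^2*(m^2 - 3*m) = m*(m - 2)^2*(m - 3)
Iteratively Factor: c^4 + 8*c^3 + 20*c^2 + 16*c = (c + 2)*(c^3 + 6*c^2 + 8*c) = (c + 2)^2*(c^2 + 4*c) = (c + 2)^2*(c + 4)*(c)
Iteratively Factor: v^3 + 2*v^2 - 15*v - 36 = (v - 4)*(v^2 + 6*v + 9) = (v - 4)*(v + 3)*(v + 3)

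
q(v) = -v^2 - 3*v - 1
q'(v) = -2*v - 3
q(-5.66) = -16.06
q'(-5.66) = 8.32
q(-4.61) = -8.42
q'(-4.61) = 6.22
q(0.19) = -1.61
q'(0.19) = -3.38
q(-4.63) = -8.55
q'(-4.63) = 6.26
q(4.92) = -39.97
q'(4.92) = -12.84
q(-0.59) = 0.42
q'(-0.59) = -1.82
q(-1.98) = 1.02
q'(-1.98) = 0.96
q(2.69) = -16.31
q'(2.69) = -8.38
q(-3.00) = -1.00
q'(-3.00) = 3.00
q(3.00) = -19.00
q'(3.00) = -9.00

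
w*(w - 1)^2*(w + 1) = w^4 - w^3 - w^2 + w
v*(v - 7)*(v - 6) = v^3 - 13*v^2 + 42*v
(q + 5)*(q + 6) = q^2 + 11*q + 30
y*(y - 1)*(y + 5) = y^3 + 4*y^2 - 5*y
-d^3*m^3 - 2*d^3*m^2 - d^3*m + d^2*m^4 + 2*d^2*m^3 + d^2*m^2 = m*(-d + m)*(d*m + d)^2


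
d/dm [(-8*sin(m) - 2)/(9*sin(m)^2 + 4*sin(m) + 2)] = 4*(18*sin(m)^2 + 9*sin(m) - 2)*cos(m)/(9*sin(m)^2 + 4*sin(m) + 2)^2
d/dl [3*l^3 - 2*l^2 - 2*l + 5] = 9*l^2 - 4*l - 2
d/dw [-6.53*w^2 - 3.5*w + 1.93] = -13.06*w - 3.5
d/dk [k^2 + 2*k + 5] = 2*k + 2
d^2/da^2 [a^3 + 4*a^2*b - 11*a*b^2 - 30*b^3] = 6*a + 8*b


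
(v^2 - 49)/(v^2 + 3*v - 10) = (v^2 - 49)/(v^2 + 3*v - 10)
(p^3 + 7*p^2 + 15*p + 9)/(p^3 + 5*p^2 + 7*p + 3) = (p + 3)/(p + 1)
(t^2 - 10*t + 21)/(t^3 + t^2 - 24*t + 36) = (t - 7)/(t^2 + 4*t - 12)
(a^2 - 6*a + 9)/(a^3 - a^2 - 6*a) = (a - 3)/(a*(a + 2))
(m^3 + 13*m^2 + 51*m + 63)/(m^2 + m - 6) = (m^2 + 10*m + 21)/(m - 2)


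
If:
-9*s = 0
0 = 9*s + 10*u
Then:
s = 0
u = 0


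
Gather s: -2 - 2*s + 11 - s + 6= 15 - 3*s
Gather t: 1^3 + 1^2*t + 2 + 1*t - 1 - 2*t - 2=0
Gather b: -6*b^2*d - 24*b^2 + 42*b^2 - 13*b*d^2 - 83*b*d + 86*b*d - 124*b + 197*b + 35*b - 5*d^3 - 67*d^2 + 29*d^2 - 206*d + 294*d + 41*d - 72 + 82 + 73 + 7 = b^2*(18 - 6*d) + b*(-13*d^2 + 3*d + 108) - 5*d^3 - 38*d^2 + 129*d + 90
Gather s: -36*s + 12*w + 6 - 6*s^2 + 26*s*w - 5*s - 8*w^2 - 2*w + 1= -6*s^2 + s*(26*w - 41) - 8*w^2 + 10*w + 7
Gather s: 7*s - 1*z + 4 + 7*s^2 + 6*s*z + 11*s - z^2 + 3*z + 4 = 7*s^2 + s*(6*z + 18) - z^2 + 2*z + 8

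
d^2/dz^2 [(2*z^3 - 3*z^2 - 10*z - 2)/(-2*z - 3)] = 2*(-8*z^3 - 36*z^2 - 54*z - 25)/(8*z^3 + 36*z^2 + 54*z + 27)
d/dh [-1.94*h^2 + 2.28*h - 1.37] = 2.28 - 3.88*h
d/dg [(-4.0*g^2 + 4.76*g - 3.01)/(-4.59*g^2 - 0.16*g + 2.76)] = (22.4884*g^2 - 49.7118*g + 12.656)/(21.0681*g^4 + 1.4688*g^3 - 25.3112*g^2 - 0.8832*g + 7.6176)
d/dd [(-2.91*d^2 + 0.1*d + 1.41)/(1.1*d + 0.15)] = (-3.201*d^2 - 0.873*d - 1.536)/(1.21*d^2 + 0.33*d + 0.0225)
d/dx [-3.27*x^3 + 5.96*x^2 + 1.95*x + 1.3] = -9.81*x^2 + 11.92*x + 1.95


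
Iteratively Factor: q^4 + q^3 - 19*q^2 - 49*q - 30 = (q + 1)*(q^3 - 19*q - 30) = (q - 5)*(q + 1)*(q^2 + 5*q + 6) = (q - 5)*(q + 1)*(q + 2)*(q + 3)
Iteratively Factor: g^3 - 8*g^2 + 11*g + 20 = (g + 1)*(g^2 - 9*g + 20) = (g - 4)*(g + 1)*(g - 5)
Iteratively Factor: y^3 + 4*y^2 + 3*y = (y)*(y^2 + 4*y + 3) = y*(y + 3)*(y + 1)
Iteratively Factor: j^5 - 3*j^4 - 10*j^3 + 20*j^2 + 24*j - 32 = (j - 4)*(j^4 + j^3 - 6*j^2 - 4*j + 8) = (j - 4)*(j + 2)*(j^3 - j^2 - 4*j + 4) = (j - 4)*(j - 1)*(j + 2)*(j^2 - 4) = (j - 4)*(j - 1)*(j + 2)^2*(j - 2)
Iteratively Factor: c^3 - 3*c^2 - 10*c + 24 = (c + 3)*(c^2 - 6*c + 8) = (c - 4)*(c + 3)*(c - 2)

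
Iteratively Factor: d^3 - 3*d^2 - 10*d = (d - 5)*(d^2 + 2*d) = d*(d - 5)*(d + 2)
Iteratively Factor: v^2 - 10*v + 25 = (v - 5)*(v - 5)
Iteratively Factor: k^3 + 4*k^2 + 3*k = (k + 1)*(k^2 + 3*k) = (k + 1)*(k + 3)*(k)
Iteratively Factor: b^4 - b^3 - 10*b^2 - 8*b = (b)*(b^3 - b^2 - 10*b - 8) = b*(b + 1)*(b^2 - 2*b - 8) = b*(b + 1)*(b + 2)*(b - 4)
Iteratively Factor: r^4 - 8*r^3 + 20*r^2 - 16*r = (r)*(r^3 - 8*r^2 + 20*r - 16) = r*(r - 4)*(r^2 - 4*r + 4) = r*(r - 4)*(r - 2)*(r - 2)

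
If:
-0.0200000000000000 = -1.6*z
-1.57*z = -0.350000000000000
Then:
No Solution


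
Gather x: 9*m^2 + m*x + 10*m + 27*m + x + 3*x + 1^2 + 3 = 9*m^2 + 37*m + x*(m + 4) + 4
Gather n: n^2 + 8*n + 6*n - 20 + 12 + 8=n^2 + 14*n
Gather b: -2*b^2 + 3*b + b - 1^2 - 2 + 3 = -2*b^2 + 4*b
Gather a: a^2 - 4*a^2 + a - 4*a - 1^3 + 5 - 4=-3*a^2 - 3*a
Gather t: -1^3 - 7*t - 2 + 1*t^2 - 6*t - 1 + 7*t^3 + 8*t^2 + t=7*t^3 + 9*t^2 - 12*t - 4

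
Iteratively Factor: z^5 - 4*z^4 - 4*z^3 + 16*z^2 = (z + 2)*(z^4 - 6*z^3 + 8*z^2) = z*(z + 2)*(z^3 - 6*z^2 + 8*z) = z*(z - 4)*(z + 2)*(z^2 - 2*z) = z^2*(z - 4)*(z + 2)*(z - 2)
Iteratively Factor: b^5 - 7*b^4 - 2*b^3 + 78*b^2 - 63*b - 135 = (b - 3)*(b^4 - 4*b^3 - 14*b^2 + 36*b + 45) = (b - 5)*(b - 3)*(b^3 + b^2 - 9*b - 9) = (b - 5)*(b - 3)*(b + 3)*(b^2 - 2*b - 3) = (b - 5)*(b - 3)^2*(b + 3)*(b + 1)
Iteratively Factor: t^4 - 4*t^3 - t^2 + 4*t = (t + 1)*(t^3 - 5*t^2 + 4*t) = t*(t + 1)*(t^2 - 5*t + 4) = t*(t - 4)*(t + 1)*(t - 1)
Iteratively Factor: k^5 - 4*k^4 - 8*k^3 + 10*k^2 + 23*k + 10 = (k + 1)*(k^4 - 5*k^3 - 3*k^2 + 13*k + 10) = (k - 2)*(k + 1)*(k^3 - 3*k^2 - 9*k - 5) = (k - 5)*(k - 2)*(k + 1)*(k^2 + 2*k + 1) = (k - 5)*(k - 2)*(k + 1)^2*(k + 1)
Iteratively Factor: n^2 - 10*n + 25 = (n - 5)*(n - 5)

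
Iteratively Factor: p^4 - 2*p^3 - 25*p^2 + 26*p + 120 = (p + 2)*(p^3 - 4*p^2 - 17*p + 60) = (p + 2)*(p + 4)*(p^2 - 8*p + 15) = (p - 3)*(p + 2)*(p + 4)*(p - 5)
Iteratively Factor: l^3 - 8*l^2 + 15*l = (l)*(l^2 - 8*l + 15) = l*(l - 3)*(l - 5)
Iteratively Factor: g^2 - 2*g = (g)*(g - 2)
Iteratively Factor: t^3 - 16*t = (t + 4)*(t^2 - 4*t) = t*(t + 4)*(t - 4)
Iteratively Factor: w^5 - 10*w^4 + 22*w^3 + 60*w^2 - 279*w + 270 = (w - 2)*(w^4 - 8*w^3 + 6*w^2 + 72*w - 135) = (w - 3)*(w - 2)*(w^3 - 5*w^2 - 9*w + 45) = (w - 3)^2*(w - 2)*(w^2 - 2*w - 15) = (w - 5)*(w - 3)^2*(w - 2)*(w + 3)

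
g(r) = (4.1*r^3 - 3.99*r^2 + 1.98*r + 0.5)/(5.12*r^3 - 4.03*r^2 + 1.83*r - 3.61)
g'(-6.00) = 0.00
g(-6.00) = 0.82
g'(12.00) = 0.00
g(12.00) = 0.79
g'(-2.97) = -0.00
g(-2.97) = 0.83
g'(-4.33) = 0.00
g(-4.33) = 0.83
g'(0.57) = -0.77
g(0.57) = -0.37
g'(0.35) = -0.29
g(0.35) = -0.27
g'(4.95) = 0.00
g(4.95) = 0.78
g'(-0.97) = -0.42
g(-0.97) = 0.64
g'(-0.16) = -0.90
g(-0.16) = -0.02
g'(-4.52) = 0.00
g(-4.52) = 0.83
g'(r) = (-15.36*r^2 + 8.06*r - 1.83)*(4.1*r^3 - 3.99*r^2 + 1.98*r + 0.5)/(5.12*r^3 - 4.03*r^2 + 1.83*r - 3.61)^2 + (12.3*r^2 - 7.98*r + 1.98)/(5.12*r^3 - 4.03*r^2 + 1.83*r - 3.61)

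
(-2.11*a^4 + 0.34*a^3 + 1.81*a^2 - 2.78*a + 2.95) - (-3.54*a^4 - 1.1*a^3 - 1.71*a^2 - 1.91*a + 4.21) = 1.43*a^4 + 1.44*a^3 + 3.52*a^2 - 0.87*a - 1.26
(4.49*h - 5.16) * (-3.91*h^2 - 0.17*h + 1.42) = -17.5559*h^3 + 19.4123*h^2 + 7.253*h - 7.3272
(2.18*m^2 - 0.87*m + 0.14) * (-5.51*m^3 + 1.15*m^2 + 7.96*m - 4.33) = -12.0118*m^5 + 7.3007*m^4 + 15.5809*m^3 - 16.2036*m^2 + 4.8815*m - 0.6062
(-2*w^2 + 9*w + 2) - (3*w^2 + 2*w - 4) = -5*w^2 + 7*w + 6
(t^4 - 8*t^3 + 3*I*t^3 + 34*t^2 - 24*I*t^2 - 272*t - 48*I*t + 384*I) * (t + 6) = t^5 - 2*t^4 + 3*I*t^4 - 14*t^3 - 6*I*t^3 - 68*t^2 - 192*I*t^2 - 1632*t + 96*I*t + 2304*I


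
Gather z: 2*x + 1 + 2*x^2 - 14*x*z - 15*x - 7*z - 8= 2*x^2 - 13*x + z*(-14*x - 7) - 7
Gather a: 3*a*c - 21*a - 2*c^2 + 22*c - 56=a*(3*c - 21) - 2*c^2 + 22*c - 56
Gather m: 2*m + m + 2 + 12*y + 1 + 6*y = 3*m + 18*y + 3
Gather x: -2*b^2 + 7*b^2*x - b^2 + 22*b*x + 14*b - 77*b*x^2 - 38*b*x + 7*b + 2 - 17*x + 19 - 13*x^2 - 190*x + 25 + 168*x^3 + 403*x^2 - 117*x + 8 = -3*b^2 + 21*b + 168*x^3 + x^2*(390 - 77*b) + x*(7*b^2 - 16*b - 324) + 54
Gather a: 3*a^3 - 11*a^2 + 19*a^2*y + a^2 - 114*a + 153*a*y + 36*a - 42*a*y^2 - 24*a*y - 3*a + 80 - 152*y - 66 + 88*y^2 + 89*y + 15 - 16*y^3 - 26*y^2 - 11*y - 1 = 3*a^3 + a^2*(19*y - 10) + a*(-42*y^2 + 129*y - 81) - 16*y^3 + 62*y^2 - 74*y + 28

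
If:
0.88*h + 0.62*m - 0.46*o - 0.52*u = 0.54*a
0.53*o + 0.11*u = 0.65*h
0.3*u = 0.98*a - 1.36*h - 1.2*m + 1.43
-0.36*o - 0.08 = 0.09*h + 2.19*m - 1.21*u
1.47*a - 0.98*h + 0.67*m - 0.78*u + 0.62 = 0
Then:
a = -0.40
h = -0.57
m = 1.08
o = -1.04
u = 1.68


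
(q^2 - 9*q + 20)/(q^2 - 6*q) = (q^2 - 9*q + 20)/(q*(q - 6))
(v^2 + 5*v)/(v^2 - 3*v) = (v + 5)/(v - 3)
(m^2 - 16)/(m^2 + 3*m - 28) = (m + 4)/(m + 7)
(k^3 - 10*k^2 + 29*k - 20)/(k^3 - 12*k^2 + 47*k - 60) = (k - 1)/(k - 3)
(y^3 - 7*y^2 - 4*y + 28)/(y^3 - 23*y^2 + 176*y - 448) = (y^2 - 4)/(y^2 - 16*y + 64)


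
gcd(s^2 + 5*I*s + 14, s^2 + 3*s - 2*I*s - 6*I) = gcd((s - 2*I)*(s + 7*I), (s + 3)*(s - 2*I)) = s - 2*I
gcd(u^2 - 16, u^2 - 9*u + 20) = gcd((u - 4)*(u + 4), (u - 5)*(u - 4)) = u - 4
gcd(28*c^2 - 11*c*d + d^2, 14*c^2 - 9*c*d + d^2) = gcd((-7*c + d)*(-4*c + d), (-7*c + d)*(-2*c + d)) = 7*c - d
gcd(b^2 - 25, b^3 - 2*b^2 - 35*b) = b + 5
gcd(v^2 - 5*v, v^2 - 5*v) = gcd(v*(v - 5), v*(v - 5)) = v^2 - 5*v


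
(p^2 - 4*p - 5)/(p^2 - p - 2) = (p - 5)/(p - 2)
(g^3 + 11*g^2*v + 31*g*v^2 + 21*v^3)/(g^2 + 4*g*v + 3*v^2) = g + 7*v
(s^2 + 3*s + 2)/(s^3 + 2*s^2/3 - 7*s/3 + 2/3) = 3*(s + 1)/(3*s^2 - 4*s + 1)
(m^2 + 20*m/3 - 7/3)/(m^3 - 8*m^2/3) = (3*m^2 + 20*m - 7)/(m^2*(3*m - 8))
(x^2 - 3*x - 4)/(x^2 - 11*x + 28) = (x + 1)/(x - 7)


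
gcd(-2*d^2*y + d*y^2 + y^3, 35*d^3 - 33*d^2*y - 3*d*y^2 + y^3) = -d + y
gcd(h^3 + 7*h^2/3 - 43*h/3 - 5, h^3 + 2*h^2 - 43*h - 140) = h + 5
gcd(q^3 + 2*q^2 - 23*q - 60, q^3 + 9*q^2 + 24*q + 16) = q + 4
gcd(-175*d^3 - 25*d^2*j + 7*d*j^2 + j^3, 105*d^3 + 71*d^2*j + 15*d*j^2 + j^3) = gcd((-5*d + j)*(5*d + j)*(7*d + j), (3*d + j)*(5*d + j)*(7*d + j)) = 35*d^2 + 12*d*j + j^2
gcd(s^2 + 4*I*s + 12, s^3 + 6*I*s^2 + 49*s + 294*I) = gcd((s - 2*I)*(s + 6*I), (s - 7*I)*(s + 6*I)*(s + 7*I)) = s + 6*I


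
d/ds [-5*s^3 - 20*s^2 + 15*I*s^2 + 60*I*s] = -15*s^2 + s*(-40 + 30*I) + 60*I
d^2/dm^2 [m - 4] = 0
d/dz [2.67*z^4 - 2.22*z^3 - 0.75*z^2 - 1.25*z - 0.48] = 10.68*z^3 - 6.66*z^2 - 1.5*z - 1.25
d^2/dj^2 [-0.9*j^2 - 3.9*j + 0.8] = -1.80000000000000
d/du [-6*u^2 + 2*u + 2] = 2 - 12*u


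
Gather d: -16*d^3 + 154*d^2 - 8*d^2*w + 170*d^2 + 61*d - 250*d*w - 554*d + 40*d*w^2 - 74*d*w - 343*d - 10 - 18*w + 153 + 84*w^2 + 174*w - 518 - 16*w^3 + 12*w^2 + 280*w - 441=-16*d^3 + d^2*(324 - 8*w) + d*(40*w^2 - 324*w - 836) - 16*w^3 + 96*w^2 + 436*w - 816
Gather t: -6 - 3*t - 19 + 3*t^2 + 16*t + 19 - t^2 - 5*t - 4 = 2*t^2 + 8*t - 10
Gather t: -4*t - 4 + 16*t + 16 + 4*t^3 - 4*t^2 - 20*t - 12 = 4*t^3 - 4*t^2 - 8*t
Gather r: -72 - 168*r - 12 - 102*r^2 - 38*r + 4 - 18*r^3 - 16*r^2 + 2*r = -18*r^3 - 118*r^2 - 204*r - 80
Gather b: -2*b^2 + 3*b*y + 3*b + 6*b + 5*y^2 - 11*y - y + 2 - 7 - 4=-2*b^2 + b*(3*y + 9) + 5*y^2 - 12*y - 9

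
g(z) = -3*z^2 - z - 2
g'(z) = -6*z - 1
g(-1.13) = -4.70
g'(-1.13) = 5.78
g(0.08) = -2.10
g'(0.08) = -1.48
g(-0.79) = -3.08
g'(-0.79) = 3.74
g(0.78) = -4.61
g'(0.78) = -5.68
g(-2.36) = -16.35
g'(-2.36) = 13.16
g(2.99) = -31.81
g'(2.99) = -18.94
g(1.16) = -7.20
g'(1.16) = -7.96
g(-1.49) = -7.17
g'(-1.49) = 7.94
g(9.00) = -254.00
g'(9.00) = -55.00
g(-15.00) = -662.00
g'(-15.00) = 89.00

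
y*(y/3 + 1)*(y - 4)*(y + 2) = y^4/3 + y^3/3 - 14*y^2/3 - 8*y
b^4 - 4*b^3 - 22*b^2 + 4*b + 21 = (b - 7)*(b - 1)*(b + 1)*(b + 3)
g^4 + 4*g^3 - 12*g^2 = g^2*(g - 2)*(g + 6)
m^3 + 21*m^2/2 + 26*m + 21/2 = (m + 1/2)*(m + 3)*(m + 7)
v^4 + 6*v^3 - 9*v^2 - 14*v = v*(v - 2)*(v + 1)*(v + 7)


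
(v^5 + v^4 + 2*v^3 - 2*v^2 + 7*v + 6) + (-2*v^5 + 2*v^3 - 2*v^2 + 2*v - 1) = -v^5 + v^4 + 4*v^3 - 4*v^2 + 9*v + 5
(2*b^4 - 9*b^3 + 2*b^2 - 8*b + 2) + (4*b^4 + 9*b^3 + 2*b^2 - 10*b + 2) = 6*b^4 + 4*b^2 - 18*b + 4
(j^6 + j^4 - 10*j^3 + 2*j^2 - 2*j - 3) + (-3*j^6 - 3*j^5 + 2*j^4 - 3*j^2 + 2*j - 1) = -2*j^6 - 3*j^5 + 3*j^4 - 10*j^3 - j^2 - 4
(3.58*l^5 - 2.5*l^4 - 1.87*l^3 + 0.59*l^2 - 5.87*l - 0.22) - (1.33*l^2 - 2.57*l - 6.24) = 3.58*l^5 - 2.5*l^4 - 1.87*l^3 - 0.74*l^2 - 3.3*l + 6.02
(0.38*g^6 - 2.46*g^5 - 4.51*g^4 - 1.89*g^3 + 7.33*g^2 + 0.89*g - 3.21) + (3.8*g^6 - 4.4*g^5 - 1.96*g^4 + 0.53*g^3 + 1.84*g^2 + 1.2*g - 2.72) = 4.18*g^6 - 6.86*g^5 - 6.47*g^4 - 1.36*g^3 + 9.17*g^2 + 2.09*g - 5.93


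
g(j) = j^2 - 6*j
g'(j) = 2*j - 6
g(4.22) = -7.51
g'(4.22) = 2.44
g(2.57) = -8.82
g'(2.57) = -0.86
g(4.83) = -5.65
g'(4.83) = 3.66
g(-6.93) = 89.60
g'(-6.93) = -19.86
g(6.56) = 3.67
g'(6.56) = 7.12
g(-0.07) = 0.42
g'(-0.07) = -6.14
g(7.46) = 10.89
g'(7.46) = 8.92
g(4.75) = -5.94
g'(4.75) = 3.50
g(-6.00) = 72.00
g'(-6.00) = -18.00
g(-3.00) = 27.00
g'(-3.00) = -12.00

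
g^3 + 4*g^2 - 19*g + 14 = (g - 2)*(g - 1)*(g + 7)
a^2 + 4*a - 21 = (a - 3)*(a + 7)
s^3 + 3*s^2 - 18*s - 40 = (s - 4)*(s + 2)*(s + 5)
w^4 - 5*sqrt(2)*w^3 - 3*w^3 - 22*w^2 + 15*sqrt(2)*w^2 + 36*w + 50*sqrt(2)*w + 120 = (w - 5)*(w + 2)*(w - 6*sqrt(2))*(w + sqrt(2))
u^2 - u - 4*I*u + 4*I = (u - 1)*(u - 4*I)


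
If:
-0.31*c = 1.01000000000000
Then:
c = -3.26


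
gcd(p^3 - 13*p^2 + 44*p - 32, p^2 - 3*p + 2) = p - 1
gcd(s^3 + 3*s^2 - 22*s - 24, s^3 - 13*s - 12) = s^2 - 3*s - 4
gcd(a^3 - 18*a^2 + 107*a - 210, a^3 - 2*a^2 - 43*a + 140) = a - 5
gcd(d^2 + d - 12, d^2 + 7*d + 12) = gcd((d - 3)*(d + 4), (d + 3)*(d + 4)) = d + 4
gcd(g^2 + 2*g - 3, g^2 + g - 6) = g + 3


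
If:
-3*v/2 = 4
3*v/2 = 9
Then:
No Solution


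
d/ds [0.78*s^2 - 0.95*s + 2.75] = 1.56*s - 0.95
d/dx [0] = 0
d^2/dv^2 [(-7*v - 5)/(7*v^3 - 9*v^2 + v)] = 2*(-1029*v^5 - 147*v^4 + 2002*v^3 - 1320*v^2 + 135*v - 5)/(v^3*(343*v^6 - 1323*v^5 + 1848*v^4 - 1107*v^3 + 264*v^2 - 27*v + 1))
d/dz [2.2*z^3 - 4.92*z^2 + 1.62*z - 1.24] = 6.6*z^2 - 9.84*z + 1.62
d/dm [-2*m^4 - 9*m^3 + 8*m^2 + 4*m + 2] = -8*m^3 - 27*m^2 + 16*m + 4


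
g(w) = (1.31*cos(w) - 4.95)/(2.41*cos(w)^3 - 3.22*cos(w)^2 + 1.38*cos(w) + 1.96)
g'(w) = (1.31*cos(w) - 4.95)*(7.23*sin(w)*cos(w)^2 - 6.44*sin(w)*cos(w) + 1.38*sin(w))/(2.41*cos(w)^3 - 3.22*cos(w)^2 + 1.38*cos(w) + 1.96)^2 - 1.31*sin(w)/(2.41*cos(w)^3 - 3.22*cos(w)^2 + 1.38*cos(w) + 1.96)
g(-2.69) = 1.68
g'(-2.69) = 2.47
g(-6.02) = -1.50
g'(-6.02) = -0.44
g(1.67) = -2.84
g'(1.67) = -4.03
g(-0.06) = -1.44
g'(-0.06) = 0.10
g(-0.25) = -1.49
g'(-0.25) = 0.42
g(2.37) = 3.75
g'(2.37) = -15.57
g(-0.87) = -1.90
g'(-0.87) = 0.62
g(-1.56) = -2.50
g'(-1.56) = 2.32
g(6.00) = -1.51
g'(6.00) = 0.47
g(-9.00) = 1.62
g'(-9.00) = 2.19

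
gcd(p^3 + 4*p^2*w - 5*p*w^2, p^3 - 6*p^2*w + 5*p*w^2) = p^2 - p*w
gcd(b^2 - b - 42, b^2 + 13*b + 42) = b + 6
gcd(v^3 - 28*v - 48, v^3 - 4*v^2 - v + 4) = 1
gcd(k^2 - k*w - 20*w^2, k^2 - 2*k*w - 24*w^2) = k + 4*w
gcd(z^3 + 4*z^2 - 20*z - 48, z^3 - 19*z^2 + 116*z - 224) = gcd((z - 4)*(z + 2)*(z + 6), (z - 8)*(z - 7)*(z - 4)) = z - 4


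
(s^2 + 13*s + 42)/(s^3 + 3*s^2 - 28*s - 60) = (s + 7)/(s^2 - 3*s - 10)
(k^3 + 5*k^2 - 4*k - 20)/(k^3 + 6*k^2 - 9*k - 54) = (k^3 + 5*k^2 - 4*k - 20)/(k^3 + 6*k^2 - 9*k - 54)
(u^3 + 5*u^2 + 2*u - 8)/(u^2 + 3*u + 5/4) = 4*(u^3 + 5*u^2 + 2*u - 8)/(4*u^2 + 12*u + 5)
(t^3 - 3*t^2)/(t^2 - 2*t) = t*(t - 3)/(t - 2)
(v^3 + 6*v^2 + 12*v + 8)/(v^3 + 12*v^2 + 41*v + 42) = (v^2 + 4*v + 4)/(v^2 + 10*v + 21)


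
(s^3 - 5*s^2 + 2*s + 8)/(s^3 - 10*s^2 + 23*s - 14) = (s^2 - 3*s - 4)/(s^2 - 8*s + 7)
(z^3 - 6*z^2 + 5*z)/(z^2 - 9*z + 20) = z*(z - 1)/(z - 4)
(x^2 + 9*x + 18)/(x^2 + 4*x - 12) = (x + 3)/(x - 2)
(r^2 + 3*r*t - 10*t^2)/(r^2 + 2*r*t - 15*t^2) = (r - 2*t)/(r - 3*t)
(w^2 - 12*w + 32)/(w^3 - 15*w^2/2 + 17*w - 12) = 2*(w - 8)/(2*w^2 - 7*w + 6)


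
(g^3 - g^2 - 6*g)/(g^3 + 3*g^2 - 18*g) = (g + 2)/(g + 6)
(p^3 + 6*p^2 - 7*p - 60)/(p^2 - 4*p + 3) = (p^2 + 9*p + 20)/(p - 1)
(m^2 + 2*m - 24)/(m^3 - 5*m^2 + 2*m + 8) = (m + 6)/(m^2 - m - 2)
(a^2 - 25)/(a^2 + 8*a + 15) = (a - 5)/(a + 3)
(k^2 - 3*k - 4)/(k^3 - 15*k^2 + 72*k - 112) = (k + 1)/(k^2 - 11*k + 28)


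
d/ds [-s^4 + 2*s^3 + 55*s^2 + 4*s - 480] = -4*s^3 + 6*s^2 + 110*s + 4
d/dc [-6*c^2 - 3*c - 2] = -12*c - 3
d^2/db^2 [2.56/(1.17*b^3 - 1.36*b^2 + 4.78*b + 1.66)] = ((6.9632 - 17.9712*b)*(1.17*b^3 - 1.36*b^2 + 4.78*b + 1.66) + 2.56*(3.51*b^2 - 2.72*b + 4.78)*(7.02*b^2 - 5.44*b + 9.56))/(1.17*b^3 - 1.36*b^2 + 4.78*b + 1.66)^3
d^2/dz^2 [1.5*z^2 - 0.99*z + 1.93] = 3.00000000000000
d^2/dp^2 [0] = 0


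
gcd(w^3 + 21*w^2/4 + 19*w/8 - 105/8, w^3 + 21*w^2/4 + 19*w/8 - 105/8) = w^3 + 21*w^2/4 + 19*w/8 - 105/8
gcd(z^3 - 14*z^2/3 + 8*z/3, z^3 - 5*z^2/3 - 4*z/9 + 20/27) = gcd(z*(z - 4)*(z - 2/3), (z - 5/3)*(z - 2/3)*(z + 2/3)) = z - 2/3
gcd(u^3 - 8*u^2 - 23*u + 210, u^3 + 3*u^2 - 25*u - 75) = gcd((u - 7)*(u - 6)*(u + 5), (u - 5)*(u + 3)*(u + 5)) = u + 5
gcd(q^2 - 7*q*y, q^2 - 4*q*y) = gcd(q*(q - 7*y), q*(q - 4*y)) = q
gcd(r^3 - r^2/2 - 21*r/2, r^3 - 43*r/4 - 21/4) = r^2 - r/2 - 21/2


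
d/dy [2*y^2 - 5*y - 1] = 4*y - 5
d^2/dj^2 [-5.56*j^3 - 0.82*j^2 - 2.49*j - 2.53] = -33.36*j - 1.64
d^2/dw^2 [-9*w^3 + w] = -54*w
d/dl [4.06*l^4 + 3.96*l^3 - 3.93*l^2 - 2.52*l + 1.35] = 16.24*l^3 + 11.88*l^2 - 7.86*l - 2.52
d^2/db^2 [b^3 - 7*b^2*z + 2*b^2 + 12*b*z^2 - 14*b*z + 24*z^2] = 6*b - 14*z + 4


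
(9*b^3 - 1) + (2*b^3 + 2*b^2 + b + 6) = 11*b^3 + 2*b^2 + b + 5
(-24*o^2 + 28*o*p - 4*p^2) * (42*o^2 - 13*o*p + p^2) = -1008*o^4 + 1488*o^3*p - 556*o^2*p^2 + 80*o*p^3 - 4*p^4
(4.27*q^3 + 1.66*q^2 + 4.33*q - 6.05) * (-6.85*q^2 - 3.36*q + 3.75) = -29.2495*q^5 - 25.7182*q^4 - 19.2256*q^3 + 33.1187*q^2 + 36.5655*q - 22.6875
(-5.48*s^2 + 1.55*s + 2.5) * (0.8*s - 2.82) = -4.384*s^3 + 16.6936*s^2 - 2.371*s - 7.05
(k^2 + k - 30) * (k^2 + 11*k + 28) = k^4 + 12*k^3 + 9*k^2 - 302*k - 840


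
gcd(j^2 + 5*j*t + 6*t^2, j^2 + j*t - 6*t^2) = j + 3*t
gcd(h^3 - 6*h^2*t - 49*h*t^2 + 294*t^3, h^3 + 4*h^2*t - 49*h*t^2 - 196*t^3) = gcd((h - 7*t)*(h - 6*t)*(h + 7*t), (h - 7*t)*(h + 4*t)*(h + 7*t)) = -h^2 + 49*t^2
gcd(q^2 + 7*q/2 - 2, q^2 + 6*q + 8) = q + 4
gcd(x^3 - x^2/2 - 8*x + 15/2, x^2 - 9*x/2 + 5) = x - 5/2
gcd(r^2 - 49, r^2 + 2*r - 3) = 1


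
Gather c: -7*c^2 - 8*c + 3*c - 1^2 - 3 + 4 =-7*c^2 - 5*c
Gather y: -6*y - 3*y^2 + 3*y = -3*y^2 - 3*y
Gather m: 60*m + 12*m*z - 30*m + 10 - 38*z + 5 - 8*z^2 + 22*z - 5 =m*(12*z + 30) - 8*z^2 - 16*z + 10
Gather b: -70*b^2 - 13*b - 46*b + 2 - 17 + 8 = -70*b^2 - 59*b - 7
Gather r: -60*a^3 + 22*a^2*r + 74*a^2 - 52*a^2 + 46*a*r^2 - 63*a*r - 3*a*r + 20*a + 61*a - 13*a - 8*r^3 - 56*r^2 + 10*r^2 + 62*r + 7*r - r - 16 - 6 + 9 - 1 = -60*a^3 + 22*a^2 + 68*a - 8*r^3 + r^2*(46*a - 46) + r*(22*a^2 - 66*a + 68) - 14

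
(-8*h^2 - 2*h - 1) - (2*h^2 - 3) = -10*h^2 - 2*h + 2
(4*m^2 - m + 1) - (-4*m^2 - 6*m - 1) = 8*m^2 + 5*m + 2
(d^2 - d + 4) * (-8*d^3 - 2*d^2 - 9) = -8*d^5 + 6*d^4 - 30*d^3 - 17*d^2 + 9*d - 36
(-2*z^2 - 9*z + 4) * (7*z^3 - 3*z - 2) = -14*z^5 - 63*z^4 + 34*z^3 + 31*z^2 + 6*z - 8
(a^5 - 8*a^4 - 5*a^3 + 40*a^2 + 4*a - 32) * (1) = a^5 - 8*a^4 - 5*a^3 + 40*a^2 + 4*a - 32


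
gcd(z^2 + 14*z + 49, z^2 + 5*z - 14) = z + 7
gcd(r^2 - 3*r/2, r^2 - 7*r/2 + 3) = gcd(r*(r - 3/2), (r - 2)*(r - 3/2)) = r - 3/2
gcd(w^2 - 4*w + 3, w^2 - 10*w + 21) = w - 3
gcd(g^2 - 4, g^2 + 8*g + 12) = g + 2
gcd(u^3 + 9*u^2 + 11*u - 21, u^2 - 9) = u + 3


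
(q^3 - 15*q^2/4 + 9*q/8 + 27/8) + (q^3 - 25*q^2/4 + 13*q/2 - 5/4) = 2*q^3 - 10*q^2 + 61*q/8 + 17/8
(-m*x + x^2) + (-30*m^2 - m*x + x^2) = -30*m^2 - 2*m*x + 2*x^2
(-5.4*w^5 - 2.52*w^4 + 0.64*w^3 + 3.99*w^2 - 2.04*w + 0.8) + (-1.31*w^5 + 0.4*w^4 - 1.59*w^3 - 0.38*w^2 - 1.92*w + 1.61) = -6.71*w^5 - 2.12*w^4 - 0.95*w^3 + 3.61*w^2 - 3.96*w + 2.41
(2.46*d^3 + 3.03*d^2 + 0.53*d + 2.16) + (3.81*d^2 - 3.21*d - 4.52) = 2.46*d^3 + 6.84*d^2 - 2.68*d - 2.36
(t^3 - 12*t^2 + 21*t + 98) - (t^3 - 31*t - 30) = -12*t^2 + 52*t + 128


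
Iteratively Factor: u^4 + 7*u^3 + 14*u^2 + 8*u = (u + 2)*(u^3 + 5*u^2 + 4*u) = (u + 2)*(u + 4)*(u^2 + u) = (u + 1)*(u + 2)*(u + 4)*(u)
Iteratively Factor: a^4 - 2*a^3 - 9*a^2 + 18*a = (a + 3)*(a^3 - 5*a^2 + 6*a) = (a - 3)*(a + 3)*(a^2 - 2*a) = (a - 3)*(a - 2)*(a + 3)*(a)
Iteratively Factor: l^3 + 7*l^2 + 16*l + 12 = (l + 3)*(l^2 + 4*l + 4) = (l + 2)*(l + 3)*(l + 2)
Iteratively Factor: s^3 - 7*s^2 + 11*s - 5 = (s - 1)*(s^2 - 6*s + 5) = (s - 5)*(s - 1)*(s - 1)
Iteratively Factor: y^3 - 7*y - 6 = (y - 3)*(y^2 + 3*y + 2) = (y - 3)*(y + 1)*(y + 2)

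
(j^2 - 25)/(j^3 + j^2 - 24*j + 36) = (j^2 - 25)/(j^3 + j^2 - 24*j + 36)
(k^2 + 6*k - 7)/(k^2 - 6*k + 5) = (k + 7)/(k - 5)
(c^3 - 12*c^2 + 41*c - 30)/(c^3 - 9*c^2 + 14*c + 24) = (c^2 - 6*c + 5)/(c^2 - 3*c - 4)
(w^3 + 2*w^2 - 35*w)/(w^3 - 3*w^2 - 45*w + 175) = w/(w - 5)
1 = 1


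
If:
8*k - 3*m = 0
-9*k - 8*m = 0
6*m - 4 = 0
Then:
No Solution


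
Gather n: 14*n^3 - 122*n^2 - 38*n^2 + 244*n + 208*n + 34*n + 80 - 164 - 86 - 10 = 14*n^3 - 160*n^2 + 486*n - 180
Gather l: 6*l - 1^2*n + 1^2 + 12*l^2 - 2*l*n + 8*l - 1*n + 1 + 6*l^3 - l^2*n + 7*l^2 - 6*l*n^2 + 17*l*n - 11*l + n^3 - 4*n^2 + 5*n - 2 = 6*l^3 + l^2*(19 - n) + l*(-6*n^2 + 15*n + 3) + n^3 - 4*n^2 + 3*n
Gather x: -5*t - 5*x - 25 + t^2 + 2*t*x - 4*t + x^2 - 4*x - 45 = t^2 - 9*t + x^2 + x*(2*t - 9) - 70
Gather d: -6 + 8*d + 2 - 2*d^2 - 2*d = -2*d^2 + 6*d - 4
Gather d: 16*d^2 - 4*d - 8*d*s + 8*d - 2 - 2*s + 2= 16*d^2 + d*(4 - 8*s) - 2*s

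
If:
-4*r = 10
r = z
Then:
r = -5/2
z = -5/2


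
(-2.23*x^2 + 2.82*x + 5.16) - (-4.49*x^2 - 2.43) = 2.26*x^2 + 2.82*x + 7.59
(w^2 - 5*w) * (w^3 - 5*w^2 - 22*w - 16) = w^5 - 10*w^4 + 3*w^3 + 94*w^2 + 80*w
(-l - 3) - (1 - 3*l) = 2*l - 4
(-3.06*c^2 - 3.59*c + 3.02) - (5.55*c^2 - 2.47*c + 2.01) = -8.61*c^2 - 1.12*c + 1.01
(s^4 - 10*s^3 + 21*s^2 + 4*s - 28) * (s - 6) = s^5 - 16*s^4 + 81*s^3 - 122*s^2 - 52*s + 168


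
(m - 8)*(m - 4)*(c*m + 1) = c*m^3 - 12*c*m^2 + 32*c*m + m^2 - 12*m + 32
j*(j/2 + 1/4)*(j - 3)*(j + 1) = j^4/2 - 3*j^3/4 - 2*j^2 - 3*j/4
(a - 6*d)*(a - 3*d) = a^2 - 9*a*d + 18*d^2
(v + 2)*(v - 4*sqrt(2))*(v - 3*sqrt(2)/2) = v^3 - 11*sqrt(2)*v^2/2 + 2*v^2 - 11*sqrt(2)*v + 12*v + 24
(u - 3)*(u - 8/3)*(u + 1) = u^3 - 14*u^2/3 + 7*u/3 + 8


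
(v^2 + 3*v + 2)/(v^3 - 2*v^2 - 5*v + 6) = (v + 1)/(v^2 - 4*v + 3)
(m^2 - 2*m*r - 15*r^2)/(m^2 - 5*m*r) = (m + 3*r)/m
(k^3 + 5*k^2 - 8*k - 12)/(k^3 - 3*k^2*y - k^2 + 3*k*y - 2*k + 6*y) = (-k - 6)/(-k + 3*y)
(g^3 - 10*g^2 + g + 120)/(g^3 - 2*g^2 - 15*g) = (g - 8)/g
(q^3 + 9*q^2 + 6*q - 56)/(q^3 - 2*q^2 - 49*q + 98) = (q + 4)/(q - 7)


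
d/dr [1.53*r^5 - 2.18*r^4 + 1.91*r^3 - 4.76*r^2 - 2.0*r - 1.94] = 7.65*r^4 - 8.72*r^3 + 5.73*r^2 - 9.52*r - 2.0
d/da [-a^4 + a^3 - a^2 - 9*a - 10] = -4*a^3 + 3*a^2 - 2*a - 9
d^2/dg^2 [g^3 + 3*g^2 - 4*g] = 6*g + 6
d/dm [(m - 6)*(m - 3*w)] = 2*m - 3*w - 6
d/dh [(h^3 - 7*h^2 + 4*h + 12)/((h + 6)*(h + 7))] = (h^4 + 26*h^3 + 31*h^2 - 612*h + 12)/(h^4 + 26*h^3 + 253*h^2 + 1092*h + 1764)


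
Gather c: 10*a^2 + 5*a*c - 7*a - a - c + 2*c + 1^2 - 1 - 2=10*a^2 - 8*a + c*(5*a + 1) - 2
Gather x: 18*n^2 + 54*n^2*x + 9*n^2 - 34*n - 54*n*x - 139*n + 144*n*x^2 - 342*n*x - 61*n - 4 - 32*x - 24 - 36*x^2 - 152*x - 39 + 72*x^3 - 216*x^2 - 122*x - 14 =27*n^2 - 234*n + 72*x^3 + x^2*(144*n - 252) + x*(54*n^2 - 396*n - 306) - 81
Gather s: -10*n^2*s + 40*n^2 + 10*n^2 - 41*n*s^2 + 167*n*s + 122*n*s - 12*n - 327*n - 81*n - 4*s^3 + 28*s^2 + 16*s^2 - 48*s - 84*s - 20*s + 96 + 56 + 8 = 50*n^2 - 420*n - 4*s^3 + s^2*(44 - 41*n) + s*(-10*n^2 + 289*n - 152) + 160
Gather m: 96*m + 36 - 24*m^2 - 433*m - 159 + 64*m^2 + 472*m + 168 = 40*m^2 + 135*m + 45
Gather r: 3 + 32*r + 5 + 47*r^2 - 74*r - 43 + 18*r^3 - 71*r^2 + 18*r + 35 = 18*r^3 - 24*r^2 - 24*r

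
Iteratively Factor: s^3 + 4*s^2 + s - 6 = (s + 3)*(s^2 + s - 2) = (s - 1)*(s + 3)*(s + 2)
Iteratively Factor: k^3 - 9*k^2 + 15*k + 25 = (k + 1)*(k^2 - 10*k + 25) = (k - 5)*(k + 1)*(k - 5)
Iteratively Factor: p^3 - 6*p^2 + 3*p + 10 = (p + 1)*(p^2 - 7*p + 10) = (p - 5)*(p + 1)*(p - 2)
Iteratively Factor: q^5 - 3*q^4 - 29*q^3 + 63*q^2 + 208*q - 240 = (q - 1)*(q^4 - 2*q^3 - 31*q^2 + 32*q + 240) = (q - 1)*(q + 4)*(q^3 - 6*q^2 - 7*q + 60) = (q - 4)*(q - 1)*(q + 4)*(q^2 - 2*q - 15) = (q - 5)*(q - 4)*(q - 1)*(q + 4)*(q + 3)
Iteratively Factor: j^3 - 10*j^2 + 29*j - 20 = (j - 1)*(j^2 - 9*j + 20) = (j - 5)*(j - 1)*(j - 4)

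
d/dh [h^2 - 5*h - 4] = 2*h - 5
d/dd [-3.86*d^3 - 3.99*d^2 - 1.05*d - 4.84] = -11.58*d^2 - 7.98*d - 1.05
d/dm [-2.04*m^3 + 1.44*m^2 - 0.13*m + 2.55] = -6.12*m^2 + 2.88*m - 0.13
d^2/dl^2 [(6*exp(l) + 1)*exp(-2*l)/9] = 2*(3*exp(l) + 2)*exp(-2*l)/9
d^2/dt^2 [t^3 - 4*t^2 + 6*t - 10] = 6*t - 8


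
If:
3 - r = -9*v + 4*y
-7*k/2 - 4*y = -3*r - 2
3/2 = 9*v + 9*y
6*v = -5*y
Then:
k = -55/7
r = -17/2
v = -5/6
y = 1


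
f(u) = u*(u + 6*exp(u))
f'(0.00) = 6.00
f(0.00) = 0.00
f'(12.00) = 12694897.73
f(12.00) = 11718488.98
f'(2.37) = 221.04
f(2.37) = 157.73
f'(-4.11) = -8.53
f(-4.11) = 16.49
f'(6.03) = 17546.92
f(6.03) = 15076.93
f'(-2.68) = -6.05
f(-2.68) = 6.08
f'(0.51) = 16.11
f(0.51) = 5.36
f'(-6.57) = -13.19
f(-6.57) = 43.11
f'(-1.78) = -4.35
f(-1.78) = 1.37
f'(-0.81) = -1.11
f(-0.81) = -1.51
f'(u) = u*(6*exp(u) + 1) + u + 6*exp(u)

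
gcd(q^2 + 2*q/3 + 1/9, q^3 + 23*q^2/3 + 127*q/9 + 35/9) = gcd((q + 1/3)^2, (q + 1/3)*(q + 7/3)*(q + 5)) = q + 1/3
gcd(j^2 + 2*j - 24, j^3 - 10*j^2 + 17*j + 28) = j - 4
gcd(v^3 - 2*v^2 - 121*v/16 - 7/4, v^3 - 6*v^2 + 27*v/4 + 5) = v - 4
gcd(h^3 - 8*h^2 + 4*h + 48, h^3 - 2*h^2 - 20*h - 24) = h^2 - 4*h - 12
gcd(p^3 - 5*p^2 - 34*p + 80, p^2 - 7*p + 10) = p - 2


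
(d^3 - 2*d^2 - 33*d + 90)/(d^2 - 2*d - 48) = (d^2 - 8*d + 15)/(d - 8)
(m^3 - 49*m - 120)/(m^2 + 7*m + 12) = (m^2 - 3*m - 40)/(m + 4)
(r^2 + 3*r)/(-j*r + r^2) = (r + 3)/(-j + r)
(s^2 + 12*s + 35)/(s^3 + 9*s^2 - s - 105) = 1/(s - 3)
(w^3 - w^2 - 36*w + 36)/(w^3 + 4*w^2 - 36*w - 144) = (w - 1)/(w + 4)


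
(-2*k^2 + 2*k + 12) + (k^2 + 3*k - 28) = -k^2 + 5*k - 16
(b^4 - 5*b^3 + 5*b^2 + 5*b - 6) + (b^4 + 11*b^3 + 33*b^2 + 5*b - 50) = 2*b^4 + 6*b^3 + 38*b^2 + 10*b - 56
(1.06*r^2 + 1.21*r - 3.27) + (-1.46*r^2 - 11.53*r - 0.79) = -0.4*r^2 - 10.32*r - 4.06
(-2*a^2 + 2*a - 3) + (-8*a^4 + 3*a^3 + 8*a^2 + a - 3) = -8*a^4 + 3*a^3 + 6*a^2 + 3*a - 6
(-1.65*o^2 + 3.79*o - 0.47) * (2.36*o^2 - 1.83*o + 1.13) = -3.894*o^4 + 11.9639*o^3 - 9.9094*o^2 + 5.1428*o - 0.5311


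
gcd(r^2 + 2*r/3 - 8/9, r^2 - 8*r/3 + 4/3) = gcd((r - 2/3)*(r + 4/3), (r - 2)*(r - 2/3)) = r - 2/3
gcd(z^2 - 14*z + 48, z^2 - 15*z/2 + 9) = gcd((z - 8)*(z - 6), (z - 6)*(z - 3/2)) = z - 6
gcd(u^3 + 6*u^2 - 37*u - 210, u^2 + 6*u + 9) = 1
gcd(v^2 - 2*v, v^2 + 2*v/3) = v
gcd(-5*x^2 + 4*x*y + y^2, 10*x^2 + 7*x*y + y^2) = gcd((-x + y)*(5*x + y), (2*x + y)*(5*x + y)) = 5*x + y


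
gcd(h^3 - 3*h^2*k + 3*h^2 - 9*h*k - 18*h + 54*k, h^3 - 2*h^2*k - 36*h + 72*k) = h + 6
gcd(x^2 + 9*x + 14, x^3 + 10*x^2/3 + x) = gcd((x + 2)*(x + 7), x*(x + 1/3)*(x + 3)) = 1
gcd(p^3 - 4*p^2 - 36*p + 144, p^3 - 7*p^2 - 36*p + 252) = p^2 - 36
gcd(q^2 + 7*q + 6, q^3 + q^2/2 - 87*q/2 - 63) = q + 6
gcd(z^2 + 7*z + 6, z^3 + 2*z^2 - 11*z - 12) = z + 1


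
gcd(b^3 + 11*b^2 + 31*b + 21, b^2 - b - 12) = b + 3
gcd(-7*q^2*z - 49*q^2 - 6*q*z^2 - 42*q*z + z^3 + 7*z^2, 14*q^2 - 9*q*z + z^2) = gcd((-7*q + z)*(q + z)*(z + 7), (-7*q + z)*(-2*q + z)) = -7*q + z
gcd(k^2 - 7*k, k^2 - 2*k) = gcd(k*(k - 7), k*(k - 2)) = k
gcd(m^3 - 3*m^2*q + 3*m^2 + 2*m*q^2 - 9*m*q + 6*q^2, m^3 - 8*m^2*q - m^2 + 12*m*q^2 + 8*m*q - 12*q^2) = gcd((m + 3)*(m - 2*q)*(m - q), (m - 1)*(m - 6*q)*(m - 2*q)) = -m + 2*q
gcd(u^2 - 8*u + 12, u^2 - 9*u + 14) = u - 2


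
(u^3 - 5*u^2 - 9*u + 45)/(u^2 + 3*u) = u - 8 + 15/u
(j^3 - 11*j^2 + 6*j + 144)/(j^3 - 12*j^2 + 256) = (j^2 - 3*j - 18)/(j^2 - 4*j - 32)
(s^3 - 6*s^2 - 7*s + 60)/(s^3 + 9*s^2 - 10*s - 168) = (s^2 - 2*s - 15)/(s^2 + 13*s + 42)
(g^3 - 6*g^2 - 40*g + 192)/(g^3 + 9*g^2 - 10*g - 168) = (g - 8)/(g + 7)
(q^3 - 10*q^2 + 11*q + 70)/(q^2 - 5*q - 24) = (-q^3 + 10*q^2 - 11*q - 70)/(-q^2 + 5*q + 24)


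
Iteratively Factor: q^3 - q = (q - 1)*(q^2 + q) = (q - 1)*(q + 1)*(q)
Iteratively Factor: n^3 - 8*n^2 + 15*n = (n - 3)*(n^2 - 5*n) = n*(n - 3)*(n - 5)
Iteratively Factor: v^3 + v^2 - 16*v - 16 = (v - 4)*(v^2 + 5*v + 4) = (v - 4)*(v + 4)*(v + 1)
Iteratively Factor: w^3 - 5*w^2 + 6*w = (w)*(w^2 - 5*w + 6) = w*(w - 3)*(w - 2)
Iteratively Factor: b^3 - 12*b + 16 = (b + 4)*(b^2 - 4*b + 4) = (b - 2)*(b + 4)*(b - 2)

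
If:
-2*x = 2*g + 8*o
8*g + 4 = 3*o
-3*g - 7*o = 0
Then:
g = -28/65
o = 12/65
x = -4/13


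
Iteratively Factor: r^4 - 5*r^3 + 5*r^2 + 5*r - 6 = (r + 1)*(r^3 - 6*r^2 + 11*r - 6) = (r - 2)*(r + 1)*(r^2 - 4*r + 3) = (r - 3)*(r - 2)*(r + 1)*(r - 1)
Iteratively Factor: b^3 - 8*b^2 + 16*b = (b - 4)*(b^2 - 4*b) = (b - 4)^2*(b)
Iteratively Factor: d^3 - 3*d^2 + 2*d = (d - 1)*(d^2 - 2*d) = d*(d - 1)*(d - 2)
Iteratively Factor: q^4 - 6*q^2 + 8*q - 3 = (q - 1)*(q^3 + q^2 - 5*q + 3) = (q - 1)^2*(q^2 + 2*q - 3) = (q - 1)^3*(q + 3)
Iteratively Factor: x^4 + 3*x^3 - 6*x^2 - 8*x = (x + 4)*(x^3 - x^2 - 2*x) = (x - 2)*(x + 4)*(x^2 + x) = (x - 2)*(x + 1)*(x + 4)*(x)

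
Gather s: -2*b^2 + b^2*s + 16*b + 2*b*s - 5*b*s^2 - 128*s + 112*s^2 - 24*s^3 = -2*b^2 + 16*b - 24*s^3 + s^2*(112 - 5*b) + s*(b^2 + 2*b - 128)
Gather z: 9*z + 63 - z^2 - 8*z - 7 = -z^2 + z + 56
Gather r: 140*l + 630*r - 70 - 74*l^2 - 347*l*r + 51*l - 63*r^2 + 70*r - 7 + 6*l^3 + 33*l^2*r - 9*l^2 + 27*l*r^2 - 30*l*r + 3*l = 6*l^3 - 83*l^2 + 194*l + r^2*(27*l - 63) + r*(33*l^2 - 377*l + 700) - 77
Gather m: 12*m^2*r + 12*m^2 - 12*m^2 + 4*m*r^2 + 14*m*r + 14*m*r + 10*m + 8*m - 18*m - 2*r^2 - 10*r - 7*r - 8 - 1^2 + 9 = 12*m^2*r + m*(4*r^2 + 28*r) - 2*r^2 - 17*r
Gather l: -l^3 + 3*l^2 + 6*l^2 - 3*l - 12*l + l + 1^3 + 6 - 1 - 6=-l^3 + 9*l^2 - 14*l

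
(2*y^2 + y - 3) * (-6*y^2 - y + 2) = -12*y^4 - 8*y^3 + 21*y^2 + 5*y - 6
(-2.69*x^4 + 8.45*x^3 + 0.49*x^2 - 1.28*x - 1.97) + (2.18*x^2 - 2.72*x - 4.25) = -2.69*x^4 + 8.45*x^3 + 2.67*x^2 - 4.0*x - 6.22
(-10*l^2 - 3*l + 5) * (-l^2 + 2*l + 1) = 10*l^4 - 17*l^3 - 21*l^2 + 7*l + 5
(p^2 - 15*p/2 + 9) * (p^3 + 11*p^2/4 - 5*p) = p^5 - 19*p^4/4 - 133*p^3/8 + 249*p^2/4 - 45*p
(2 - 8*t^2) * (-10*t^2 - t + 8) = 80*t^4 + 8*t^3 - 84*t^2 - 2*t + 16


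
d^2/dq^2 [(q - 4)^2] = 2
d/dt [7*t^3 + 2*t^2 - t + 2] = 21*t^2 + 4*t - 1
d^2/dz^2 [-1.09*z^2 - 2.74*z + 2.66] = -2.18000000000000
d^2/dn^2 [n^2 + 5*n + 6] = 2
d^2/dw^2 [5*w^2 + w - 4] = 10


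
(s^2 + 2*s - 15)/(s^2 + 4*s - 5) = (s - 3)/(s - 1)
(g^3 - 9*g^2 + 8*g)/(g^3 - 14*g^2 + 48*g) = (g - 1)/(g - 6)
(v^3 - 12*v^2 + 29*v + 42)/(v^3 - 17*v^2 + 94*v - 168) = (v + 1)/(v - 4)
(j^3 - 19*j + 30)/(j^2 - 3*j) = j + 3 - 10/j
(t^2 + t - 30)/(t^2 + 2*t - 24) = (t - 5)/(t - 4)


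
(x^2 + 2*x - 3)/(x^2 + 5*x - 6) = (x + 3)/(x + 6)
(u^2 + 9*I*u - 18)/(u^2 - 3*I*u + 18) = (u + 6*I)/(u - 6*I)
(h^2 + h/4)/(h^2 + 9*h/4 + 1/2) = h/(h + 2)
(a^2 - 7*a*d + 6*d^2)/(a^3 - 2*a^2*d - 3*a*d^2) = (-a^2 + 7*a*d - 6*d^2)/(a*(-a^2 + 2*a*d + 3*d^2))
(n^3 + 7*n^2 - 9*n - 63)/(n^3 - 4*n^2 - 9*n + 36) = (n + 7)/(n - 4)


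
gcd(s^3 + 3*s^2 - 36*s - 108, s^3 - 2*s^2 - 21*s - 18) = s^2 - 3*s - 18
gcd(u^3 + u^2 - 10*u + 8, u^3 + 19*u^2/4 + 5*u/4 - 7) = u^2 + 3*u - 4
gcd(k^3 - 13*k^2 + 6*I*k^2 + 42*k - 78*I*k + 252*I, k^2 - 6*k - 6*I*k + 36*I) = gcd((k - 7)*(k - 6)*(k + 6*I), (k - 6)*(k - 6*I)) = k - 6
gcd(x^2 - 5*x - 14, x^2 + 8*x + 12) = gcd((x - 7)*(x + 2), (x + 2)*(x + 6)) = x + 2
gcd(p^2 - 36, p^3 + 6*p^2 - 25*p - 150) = p + 6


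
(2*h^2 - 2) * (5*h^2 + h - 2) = 10*h^4 + 2*h^3 - 14*h^2 - 2*h + 4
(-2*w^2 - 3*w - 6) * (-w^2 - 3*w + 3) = 2*w^4 + 9*w^3 + 9*w^2 + 9*w - 18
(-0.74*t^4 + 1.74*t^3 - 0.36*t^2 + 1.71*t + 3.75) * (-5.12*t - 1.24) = 3.7888*t^5 - 7.9912*t^4 - 0.3144*t^3 - 8.3088*t^2 - 21.3204*t - 4.65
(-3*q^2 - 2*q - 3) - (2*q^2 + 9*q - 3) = -5*q^2 - 11*q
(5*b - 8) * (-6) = 48 - 30*b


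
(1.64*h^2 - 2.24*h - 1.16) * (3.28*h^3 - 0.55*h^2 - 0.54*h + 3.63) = 5.3792*h^5 - 8.2492*h^4 - 3.4584*h^3 + 7.8008*h^2 - 7.5048*h - 4.2108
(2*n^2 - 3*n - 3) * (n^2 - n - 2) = 2*n^4 - 5*n^3 - 4*n^2 + 9*n + 6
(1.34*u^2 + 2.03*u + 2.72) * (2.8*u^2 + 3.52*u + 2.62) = 3.752*u^4 + 10.4008*u^3 + 18.2724*u^2 + 14.893*u + 7.1264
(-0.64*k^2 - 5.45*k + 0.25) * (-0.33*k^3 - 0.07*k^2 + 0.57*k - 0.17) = 0.2112*k^5 + 1.8433*k^4 - 0.0657999999999999*k^3 - 3.0152*k^2 + 1.069*k - 0.0425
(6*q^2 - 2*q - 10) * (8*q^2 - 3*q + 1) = 48*q^4 - 34*q^3 - 68*q^2 + 28*q - 10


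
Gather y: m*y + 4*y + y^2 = y^2 + y*(m + 4)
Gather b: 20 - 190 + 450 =280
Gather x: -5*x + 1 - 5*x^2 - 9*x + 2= -5*x^2 - 14*x + 3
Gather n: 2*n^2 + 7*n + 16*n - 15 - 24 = 2*n^2 + 23*n - 39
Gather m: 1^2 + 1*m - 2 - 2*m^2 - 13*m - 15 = -2*m^2 - 12*m - 16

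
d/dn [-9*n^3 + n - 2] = 1 - 27*n^2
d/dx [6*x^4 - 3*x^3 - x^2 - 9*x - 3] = 24*x^3 - 9*x^2 - 2*x - 9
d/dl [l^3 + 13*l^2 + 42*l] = 3*l^2 + 26*l + 42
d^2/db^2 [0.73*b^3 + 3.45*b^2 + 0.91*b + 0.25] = 4.38*b + 6.9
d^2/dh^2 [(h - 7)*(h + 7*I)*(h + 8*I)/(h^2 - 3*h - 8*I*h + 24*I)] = (h^3*(-504 - 184*I) + h^2*(5664 + 576*I) + h*(-25632 - 10752*I) + 1568 + 33792*I)/(h^6 + h^5*(-9 - 24*I) + h^4*(-165 + 216*I) + h^3*(1701 - 136*I) + h^2*(-5184 - 3960*I) + h*(5184 + 13824*I) - 13824*I)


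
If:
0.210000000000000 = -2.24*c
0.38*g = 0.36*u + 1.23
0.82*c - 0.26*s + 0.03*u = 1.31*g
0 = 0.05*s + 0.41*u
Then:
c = -0.09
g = 7.68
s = -38.44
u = 4.69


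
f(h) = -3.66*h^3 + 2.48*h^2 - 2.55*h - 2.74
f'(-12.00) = -1643.19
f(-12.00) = 6709.46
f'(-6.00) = -427.59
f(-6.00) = 892.40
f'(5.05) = -257.52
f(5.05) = -423.73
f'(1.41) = -17.39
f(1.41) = -11.66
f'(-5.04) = -306.46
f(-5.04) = 541.68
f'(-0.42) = -6.57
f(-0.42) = -0.96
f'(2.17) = -43.49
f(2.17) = -33.99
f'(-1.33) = -28.57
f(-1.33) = 13.65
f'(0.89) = -6.83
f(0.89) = -5.63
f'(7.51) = -584.57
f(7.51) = -1432.27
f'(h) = -10.98*h^2 + 4.96*h - 2.55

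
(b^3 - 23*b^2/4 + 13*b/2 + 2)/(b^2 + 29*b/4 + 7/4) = (b^2 - 6*b + 8)/(b + 7)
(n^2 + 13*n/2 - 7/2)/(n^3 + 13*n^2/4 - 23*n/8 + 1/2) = 4*(n + 7)/(4*n^2 + 15*n - 4)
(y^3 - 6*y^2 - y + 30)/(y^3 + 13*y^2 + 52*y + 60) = (y^2 - 8*y + 15)/(y^2 + 11*y + 30)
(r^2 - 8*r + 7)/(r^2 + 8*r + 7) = (r^2 - 8*r + 7)/(r^2 + 8*r + 7)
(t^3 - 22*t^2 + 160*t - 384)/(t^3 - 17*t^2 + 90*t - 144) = (t - 8)/(t - 3)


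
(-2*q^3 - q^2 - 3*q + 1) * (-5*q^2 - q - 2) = 10*q^5 + 7*q^4 + 20*q^3 + 5*q - 2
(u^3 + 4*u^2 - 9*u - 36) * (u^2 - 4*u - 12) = u^5 - 37*u^3 - 48*u^2 + 252*u + 432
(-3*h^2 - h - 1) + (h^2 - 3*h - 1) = -2*h^2 - 4*h - 2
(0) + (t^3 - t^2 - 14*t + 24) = t^3 - t^2 - 14*t + 24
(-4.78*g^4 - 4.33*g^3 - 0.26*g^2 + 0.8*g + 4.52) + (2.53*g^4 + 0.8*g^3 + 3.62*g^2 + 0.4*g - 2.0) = -2.25*g^4 - 3.53*g^3 + 3.36*g^2 + 1.2*g + 2.52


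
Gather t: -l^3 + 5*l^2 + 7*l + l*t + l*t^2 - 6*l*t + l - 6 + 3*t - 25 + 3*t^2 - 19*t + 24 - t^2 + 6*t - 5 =-l^3 + 5*l^2 + 8*l + t^2*(l + 2) + t*(-5*l - 10) - 12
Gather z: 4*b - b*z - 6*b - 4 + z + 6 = -2*b + z*(1 - b) + 2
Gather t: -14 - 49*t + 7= -49*t - 7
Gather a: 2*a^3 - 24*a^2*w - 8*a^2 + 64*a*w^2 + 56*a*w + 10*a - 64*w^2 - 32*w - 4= 2*a^3 + a^2*(-24*w - 8) + a*(64*w^2 + 56*w + 10) - 64*w^2 - 32*w - 4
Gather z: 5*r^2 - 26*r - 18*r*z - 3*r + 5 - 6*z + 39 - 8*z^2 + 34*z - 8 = 5*r^2 - 29*r - 8*z^2 + z*(28 - 18*r) + 36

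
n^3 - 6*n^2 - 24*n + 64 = (n - 8)*(n - 2)*(n + 4)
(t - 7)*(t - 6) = t^2 - 13*t + 42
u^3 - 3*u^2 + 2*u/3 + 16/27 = (u - 8/3)*(u - 2/3)*(u + 1/3)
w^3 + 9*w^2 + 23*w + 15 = (w + 1)*(w + 3)*(w + 5)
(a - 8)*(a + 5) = a^2 - 3*a - 40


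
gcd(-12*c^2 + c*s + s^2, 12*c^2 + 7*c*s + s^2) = 4*c + s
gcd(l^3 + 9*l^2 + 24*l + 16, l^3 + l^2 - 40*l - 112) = l^2 + 8*l + 16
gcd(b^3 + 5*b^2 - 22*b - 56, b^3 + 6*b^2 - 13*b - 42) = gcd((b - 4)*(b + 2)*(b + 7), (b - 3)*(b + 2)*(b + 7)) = b^2 + 9*b + 14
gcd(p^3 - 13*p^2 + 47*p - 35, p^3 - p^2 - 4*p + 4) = p - 1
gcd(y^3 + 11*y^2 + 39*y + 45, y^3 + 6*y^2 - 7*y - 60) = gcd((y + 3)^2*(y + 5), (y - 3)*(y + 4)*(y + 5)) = y + 5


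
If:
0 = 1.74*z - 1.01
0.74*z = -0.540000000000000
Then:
No Solution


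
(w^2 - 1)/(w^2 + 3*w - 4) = (w + 1)/(w + 4)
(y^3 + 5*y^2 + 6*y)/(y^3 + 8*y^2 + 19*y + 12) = y*(y + 2)/(y^2 + 5*y + 4)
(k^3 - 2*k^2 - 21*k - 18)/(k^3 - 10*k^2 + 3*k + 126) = (k + 1)/(k - 7)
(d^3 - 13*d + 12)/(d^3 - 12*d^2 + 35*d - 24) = (d + 4)/(d - 8)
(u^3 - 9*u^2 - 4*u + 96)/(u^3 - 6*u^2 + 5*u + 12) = (u^2 - 5*u - 24)/(u^2 - 2*u - 3)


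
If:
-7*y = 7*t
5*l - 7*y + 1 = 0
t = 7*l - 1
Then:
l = 1/9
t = -2/9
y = 2/9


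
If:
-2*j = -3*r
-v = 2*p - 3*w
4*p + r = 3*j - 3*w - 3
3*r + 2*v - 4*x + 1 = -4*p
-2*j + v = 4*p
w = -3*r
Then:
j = 9/41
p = -12/41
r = 6/41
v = -30/41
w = -18/41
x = -49/164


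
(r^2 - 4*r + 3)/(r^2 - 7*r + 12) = (r - 1)/(r - 4)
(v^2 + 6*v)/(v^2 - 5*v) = (v + 6)/(v - 5)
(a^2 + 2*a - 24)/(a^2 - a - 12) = (a + 6)/(a + 3)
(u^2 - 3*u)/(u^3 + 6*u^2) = (u - 3)/(u*(u + 6))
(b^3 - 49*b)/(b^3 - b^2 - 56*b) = (b - 7)/(b - 8)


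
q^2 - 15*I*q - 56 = (q - 8*I)*(q - 7*I)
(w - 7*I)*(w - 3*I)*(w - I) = w^3 - 11*I*w^2 - 31*w + 21*I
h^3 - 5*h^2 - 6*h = h*(h - 6)*(h + 1)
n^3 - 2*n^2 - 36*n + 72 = (n - 6)*(n - 2)*(n + 6)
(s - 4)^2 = s^2 - 8*s + 16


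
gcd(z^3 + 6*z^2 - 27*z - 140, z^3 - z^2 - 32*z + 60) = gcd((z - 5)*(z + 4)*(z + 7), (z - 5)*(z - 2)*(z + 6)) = z - 5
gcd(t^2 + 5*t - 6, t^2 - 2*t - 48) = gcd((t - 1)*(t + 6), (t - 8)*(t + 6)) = t + 6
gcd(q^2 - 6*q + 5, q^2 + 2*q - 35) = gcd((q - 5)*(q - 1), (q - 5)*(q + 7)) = q - 5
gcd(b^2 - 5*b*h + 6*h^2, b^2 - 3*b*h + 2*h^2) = b - 2*h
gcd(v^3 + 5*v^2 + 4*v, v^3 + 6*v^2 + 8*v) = v^2 + 4*v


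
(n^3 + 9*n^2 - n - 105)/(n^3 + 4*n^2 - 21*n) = (n + 5)/n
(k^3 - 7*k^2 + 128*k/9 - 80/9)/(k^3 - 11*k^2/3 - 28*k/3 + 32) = (9*k^2 - 27*k + 20)/(3*(3*k^2 + k - 24))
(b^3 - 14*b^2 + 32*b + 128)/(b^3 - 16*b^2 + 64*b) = (b + 2)/b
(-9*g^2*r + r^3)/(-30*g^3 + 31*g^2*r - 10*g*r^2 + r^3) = r*(3*g + r)/(10*g^2 - 7*g*r + r^2)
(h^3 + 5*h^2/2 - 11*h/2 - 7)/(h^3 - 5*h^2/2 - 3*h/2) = (-2*h^3 - 5*h^2 + 11*h + 14)/(h*(-2*h^2 + 5*h + 3))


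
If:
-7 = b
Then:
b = -7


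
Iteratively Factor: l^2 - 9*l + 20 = (l - 5)*(l - 4)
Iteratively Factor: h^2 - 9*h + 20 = (h - 5)*(h - 4)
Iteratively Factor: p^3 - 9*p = (p - 3)*(p^2 + 3*p) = p*(p - 3)*(p + 3)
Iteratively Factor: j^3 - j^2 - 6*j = (j + 2)*(j^2 - 3*j) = (j - 3)*(j + 2)*(j)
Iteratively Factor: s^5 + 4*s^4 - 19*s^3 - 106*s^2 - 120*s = (s - 5)*(s^4 + 9*s^3 + 26*s^2 + 24*s) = (s - 5)*(s + 3)*(s^3 + 6*s^2 + 8*s) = (s - 5)*(s + 3)*(s + 4)*(s^2 + 2*s) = (s - 5)*(s + 2)*(s + 3)*(s + 4)*(s)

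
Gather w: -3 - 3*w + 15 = 12 - 3*w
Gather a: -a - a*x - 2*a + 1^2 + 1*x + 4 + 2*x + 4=a*(-x - 3) + 3*x + 9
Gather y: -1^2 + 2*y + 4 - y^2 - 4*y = -y^2 - 2*y + 3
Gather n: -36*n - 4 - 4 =-36*n - 8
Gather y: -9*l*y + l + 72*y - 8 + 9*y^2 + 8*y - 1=l + 9*y^2 + y*(80 - 9*l) - 9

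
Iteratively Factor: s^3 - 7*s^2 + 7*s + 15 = (s + 1)*(s^2 - 8*s + 15) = (s - 3)*(s + 1)*(s - 5)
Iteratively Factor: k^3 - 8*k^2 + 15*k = (k)*(k^2 - 8*k + 15) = k*(k - 3)*(k - 5)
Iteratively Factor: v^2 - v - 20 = (v - 5)*(v + 4)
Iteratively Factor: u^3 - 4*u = (u + 2)*(u^2 - 2*u) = (u - 2)*(u + 2)*(u)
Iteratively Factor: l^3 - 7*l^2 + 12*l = (l)*(l^2 - 7*l + 12) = l*(l - 4)*(l - 3)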